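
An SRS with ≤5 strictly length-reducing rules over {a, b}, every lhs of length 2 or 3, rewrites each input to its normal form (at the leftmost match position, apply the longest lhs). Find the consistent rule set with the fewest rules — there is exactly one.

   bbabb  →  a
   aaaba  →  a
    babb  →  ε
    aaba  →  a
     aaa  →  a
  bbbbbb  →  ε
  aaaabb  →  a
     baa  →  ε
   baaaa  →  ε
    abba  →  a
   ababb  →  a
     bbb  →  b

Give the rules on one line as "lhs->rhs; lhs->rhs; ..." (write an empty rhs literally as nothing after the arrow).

  | bbabb => abb => a
  | aaaba => aaba => aba => a
  | babb => bb => ε
  | aaba => aba => a

aa->a; ba->; baa->ba; bb->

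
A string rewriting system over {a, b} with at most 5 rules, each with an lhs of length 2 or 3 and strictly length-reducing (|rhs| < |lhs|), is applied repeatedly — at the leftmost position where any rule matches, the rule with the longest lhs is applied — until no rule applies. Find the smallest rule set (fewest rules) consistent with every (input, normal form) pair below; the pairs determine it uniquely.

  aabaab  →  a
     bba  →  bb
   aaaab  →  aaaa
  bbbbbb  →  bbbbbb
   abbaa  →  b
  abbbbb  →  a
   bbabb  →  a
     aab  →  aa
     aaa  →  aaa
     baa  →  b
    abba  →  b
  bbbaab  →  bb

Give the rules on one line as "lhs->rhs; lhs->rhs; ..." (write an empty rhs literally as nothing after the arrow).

  | aabaab => abaab => baab => bab => a
  | bba => bb
  | aaaab => aaaa
  | bbbbbb

ab->a; aba->ba; ba->b; bab->a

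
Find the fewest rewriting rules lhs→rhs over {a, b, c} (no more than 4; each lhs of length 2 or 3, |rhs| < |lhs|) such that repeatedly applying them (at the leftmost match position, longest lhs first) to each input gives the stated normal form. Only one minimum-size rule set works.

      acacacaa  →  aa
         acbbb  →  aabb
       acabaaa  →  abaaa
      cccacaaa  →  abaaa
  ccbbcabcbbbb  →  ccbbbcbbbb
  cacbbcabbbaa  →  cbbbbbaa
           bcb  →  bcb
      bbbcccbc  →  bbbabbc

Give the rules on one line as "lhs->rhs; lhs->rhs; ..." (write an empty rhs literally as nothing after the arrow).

acb->aa; ca->; ccc->ab

  | acacacaa => acacaa => acaa => aa
  | acbbb => aabb
  | acabaaa => abaaa
  | cccacaaa => abacaaa => abaaa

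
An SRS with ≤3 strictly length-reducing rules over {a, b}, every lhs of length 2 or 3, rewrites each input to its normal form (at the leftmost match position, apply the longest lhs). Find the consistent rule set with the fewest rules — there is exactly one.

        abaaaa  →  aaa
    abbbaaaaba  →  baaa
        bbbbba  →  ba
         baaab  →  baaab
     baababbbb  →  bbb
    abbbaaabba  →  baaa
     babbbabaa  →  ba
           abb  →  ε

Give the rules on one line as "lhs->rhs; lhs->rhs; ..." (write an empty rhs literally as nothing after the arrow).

  | abaaaa => aaa
  | abbbaaaaba => baaaaba => baaa
  | bbbbba => bbbba => bbba => bba => ba
  | baaab

aba->; abb->; bba->ba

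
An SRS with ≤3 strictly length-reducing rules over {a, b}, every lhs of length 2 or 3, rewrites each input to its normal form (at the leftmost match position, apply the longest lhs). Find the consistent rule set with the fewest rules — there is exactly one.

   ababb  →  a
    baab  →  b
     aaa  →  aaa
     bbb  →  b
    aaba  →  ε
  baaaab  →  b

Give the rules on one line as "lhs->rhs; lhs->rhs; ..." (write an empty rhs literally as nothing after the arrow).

ab->b; ba->; bb->a

  | ababb => babb => bb => a
  | baab => ab => b
  | aaa
  | bbb => ab => b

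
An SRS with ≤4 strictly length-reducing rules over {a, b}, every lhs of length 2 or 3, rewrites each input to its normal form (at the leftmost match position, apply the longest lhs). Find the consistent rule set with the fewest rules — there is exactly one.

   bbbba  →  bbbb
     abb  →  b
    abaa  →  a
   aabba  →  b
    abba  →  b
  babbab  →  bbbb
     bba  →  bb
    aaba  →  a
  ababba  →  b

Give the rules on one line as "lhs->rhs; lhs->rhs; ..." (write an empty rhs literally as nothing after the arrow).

  | bbbba => bbbb
  | abb => b
  | abaa => aa => a
  | aabba => abba => ba => b

aa->a; ab->; ba->b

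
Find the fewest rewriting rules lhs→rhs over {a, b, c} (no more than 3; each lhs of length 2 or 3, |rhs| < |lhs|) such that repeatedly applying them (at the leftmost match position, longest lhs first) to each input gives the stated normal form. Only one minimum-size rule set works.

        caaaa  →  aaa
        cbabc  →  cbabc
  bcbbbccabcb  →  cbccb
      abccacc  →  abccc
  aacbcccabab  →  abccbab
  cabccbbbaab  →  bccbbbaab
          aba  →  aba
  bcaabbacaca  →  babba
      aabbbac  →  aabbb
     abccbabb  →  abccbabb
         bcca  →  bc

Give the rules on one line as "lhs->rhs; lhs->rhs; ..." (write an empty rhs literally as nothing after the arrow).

ac->; bcb->c; ca->

  | caaaa => aaa
  | cbabc
  | bcbbbccabcb => cbbccabcb => cbbcbcb => cbccb
  | abccacc => abccc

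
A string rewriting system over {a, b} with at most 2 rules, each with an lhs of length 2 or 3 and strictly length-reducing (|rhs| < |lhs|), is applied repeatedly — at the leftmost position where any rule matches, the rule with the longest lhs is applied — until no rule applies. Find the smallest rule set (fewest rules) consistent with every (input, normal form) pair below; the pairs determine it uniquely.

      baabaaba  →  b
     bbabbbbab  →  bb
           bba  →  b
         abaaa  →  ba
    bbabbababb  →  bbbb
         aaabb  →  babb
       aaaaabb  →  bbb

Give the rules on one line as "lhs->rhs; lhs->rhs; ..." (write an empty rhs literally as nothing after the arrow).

aa->b; bba->aa

  | baabaaba => bbbaaba => baaaba => bbaba => aaba => bba => aa => b
  | bbabbbbab => aabbbbab => bbbbbab => bbbaab => baaab => bbab => aab => bb
  | bba => aa => b
  | abaaa => abba => aaa => ba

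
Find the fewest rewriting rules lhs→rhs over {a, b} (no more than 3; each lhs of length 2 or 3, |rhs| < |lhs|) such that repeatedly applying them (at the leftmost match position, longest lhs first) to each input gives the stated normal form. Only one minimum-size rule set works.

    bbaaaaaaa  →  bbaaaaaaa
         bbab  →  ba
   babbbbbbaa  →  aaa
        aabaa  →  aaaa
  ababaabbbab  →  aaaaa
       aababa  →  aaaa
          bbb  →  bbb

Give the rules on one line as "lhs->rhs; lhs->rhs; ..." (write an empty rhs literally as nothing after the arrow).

ab->a; bab->a

  | bbaaaaaaa
  | bbab => ba
  | babbbbbbaa => abbbbbaa => abbbbaa => abbbaa => abbaa => abaa => aaa
  | aabaa => aaaa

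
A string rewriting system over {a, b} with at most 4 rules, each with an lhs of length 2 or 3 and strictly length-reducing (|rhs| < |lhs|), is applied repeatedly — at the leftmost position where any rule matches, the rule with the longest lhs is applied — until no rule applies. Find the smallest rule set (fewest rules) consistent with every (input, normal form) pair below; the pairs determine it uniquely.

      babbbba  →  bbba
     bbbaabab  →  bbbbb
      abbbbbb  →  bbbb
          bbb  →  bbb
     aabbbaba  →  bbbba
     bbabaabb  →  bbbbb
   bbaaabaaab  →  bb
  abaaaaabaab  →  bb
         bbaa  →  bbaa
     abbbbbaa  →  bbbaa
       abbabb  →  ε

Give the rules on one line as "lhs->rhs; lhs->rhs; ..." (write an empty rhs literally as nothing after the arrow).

  | babbbba => bbba
  | bbbaabab => bbbbbab => bbbbb
  | abbbbbb => bbbb
  | bbb

aaa->a; aab->bb; ab->; abb->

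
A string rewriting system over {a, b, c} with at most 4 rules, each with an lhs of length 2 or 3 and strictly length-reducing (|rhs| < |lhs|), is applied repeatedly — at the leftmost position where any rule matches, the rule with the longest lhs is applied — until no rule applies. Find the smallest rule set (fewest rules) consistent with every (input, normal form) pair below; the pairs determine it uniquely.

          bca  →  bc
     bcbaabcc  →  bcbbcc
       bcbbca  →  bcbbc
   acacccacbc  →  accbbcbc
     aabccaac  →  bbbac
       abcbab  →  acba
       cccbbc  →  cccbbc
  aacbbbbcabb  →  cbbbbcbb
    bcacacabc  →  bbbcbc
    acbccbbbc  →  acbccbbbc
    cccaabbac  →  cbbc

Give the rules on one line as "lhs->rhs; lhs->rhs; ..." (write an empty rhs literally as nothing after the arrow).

aa->; ab->a; ca->c; cca->bb

  | bca => bc
  | bcbaabcc => bcbbcc
  | bcbbca => bcbbc
  | acacccacbc => accccacbc => accbbcbc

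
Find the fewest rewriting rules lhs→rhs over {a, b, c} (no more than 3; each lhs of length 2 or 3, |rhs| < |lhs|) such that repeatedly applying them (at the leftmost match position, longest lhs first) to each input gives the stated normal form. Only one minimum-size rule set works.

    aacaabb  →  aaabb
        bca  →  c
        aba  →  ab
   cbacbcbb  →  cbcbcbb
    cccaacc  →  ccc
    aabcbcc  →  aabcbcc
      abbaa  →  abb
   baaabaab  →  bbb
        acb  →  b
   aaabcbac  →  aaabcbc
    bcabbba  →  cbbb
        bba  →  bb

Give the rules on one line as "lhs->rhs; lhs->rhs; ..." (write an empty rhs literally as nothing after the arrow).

  | aacaabb => aaabb
  | bca => c
  | aba => ab
  | cbacbcbb => cbcbcbb

ac->; ba->b; bca->c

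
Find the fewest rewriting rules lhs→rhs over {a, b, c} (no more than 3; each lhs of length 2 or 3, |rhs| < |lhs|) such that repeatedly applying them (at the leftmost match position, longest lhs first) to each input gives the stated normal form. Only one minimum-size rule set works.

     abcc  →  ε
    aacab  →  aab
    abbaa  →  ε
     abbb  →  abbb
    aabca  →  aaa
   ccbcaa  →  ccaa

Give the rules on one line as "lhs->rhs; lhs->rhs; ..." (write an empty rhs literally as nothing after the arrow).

ac->; baa->cc; bc->

  | abcc => ac => ε
  | aacab => aab
  | abbaa => abcc => ac => ε
  | abbb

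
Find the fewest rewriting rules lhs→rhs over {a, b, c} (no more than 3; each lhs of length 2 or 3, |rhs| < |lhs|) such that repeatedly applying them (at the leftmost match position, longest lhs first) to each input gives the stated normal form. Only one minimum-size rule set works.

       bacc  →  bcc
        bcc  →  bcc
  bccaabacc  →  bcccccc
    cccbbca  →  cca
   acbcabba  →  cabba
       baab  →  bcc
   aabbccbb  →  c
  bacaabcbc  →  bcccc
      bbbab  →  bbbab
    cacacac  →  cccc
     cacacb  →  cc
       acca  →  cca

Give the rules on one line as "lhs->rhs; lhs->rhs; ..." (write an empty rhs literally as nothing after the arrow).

aab->cc; ac->c; cb->

  | bacc => bcc
  | bcc
  | bccaabacc => bccccacc => bcccccc
  | cccbbca => ccbca => cca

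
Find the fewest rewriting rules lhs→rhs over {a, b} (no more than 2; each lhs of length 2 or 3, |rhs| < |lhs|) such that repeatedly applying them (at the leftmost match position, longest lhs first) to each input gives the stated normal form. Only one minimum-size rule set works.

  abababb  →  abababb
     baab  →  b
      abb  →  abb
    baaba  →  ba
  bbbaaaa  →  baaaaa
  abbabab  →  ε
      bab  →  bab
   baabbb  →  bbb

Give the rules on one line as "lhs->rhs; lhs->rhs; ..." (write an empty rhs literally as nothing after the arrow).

  | abababb
  | baab => b
  | abb
  | baaba => ba

aab->; bba->aa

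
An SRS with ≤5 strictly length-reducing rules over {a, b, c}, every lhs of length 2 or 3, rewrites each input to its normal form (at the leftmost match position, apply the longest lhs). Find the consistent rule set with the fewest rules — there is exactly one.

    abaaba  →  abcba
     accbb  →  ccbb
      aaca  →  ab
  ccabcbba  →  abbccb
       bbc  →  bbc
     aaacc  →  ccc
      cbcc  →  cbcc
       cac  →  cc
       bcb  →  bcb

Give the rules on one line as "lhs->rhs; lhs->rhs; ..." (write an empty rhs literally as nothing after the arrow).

aa->c; ac->c; bba->cb; cca->ab

  | abaaba => abcba
  | accbb => ccbb
  | aaca => cca => ab
  | ccabcbba => abbcbba => abbccb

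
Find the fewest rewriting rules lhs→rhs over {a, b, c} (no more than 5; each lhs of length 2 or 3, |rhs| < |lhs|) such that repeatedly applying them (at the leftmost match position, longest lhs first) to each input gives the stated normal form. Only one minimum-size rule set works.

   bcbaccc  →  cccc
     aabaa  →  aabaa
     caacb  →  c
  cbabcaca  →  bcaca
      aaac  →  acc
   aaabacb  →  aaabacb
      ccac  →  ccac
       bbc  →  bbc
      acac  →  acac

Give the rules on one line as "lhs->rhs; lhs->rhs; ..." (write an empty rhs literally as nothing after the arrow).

  | bcbaccc => aaccc => cccc
  | aabaa
  | caacb => cccb => c
  | cbabcaca => bcaca

aac->cc; bcb->a; cba->; ccb->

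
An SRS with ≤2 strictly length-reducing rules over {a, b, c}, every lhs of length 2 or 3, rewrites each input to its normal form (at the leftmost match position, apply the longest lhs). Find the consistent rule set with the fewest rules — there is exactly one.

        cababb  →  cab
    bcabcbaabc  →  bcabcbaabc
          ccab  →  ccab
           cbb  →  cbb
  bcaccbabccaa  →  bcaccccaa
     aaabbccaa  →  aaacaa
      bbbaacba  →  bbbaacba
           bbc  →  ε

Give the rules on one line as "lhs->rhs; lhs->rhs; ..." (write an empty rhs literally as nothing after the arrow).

bab->; bbc->

  | cababb => cab
  | bcabcbaabc
  | ccab
  | cbb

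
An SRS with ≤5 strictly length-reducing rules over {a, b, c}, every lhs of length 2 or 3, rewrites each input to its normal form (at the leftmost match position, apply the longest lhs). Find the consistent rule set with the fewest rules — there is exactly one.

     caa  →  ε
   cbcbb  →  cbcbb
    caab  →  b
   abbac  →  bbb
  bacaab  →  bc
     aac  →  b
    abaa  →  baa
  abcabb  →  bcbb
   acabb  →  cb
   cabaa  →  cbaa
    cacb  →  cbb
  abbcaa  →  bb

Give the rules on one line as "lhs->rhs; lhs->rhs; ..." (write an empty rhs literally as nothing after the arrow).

ab->b; ac->b; bab->c; caa->

  | caa => ε
  | cbcbb
  | caab => b
  | abbac => bbac => bbb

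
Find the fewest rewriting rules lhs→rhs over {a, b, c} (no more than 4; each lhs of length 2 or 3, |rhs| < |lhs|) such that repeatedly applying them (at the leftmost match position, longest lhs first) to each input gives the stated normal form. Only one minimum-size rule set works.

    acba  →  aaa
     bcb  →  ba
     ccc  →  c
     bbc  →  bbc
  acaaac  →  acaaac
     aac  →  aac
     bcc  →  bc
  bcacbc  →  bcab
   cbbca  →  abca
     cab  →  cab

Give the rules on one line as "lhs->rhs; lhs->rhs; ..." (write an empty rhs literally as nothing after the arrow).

  | acba => aaa
  | bcb => ba
  | ccc => cc => c
  | bbc

cb->a; cbc->b; cc->c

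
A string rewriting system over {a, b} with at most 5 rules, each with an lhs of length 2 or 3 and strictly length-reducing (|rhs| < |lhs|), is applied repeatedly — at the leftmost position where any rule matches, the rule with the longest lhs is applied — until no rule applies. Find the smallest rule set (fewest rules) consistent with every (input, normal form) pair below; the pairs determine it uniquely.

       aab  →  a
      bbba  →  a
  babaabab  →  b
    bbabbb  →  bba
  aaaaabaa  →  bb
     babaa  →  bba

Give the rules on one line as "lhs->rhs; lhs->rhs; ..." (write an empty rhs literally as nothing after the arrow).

aaa->b; aab->a; aba->b; bbb->

  | aab => a
  | bbba => a
  | babaabab => bbabab => bbbb => b
  | bbabbb => bba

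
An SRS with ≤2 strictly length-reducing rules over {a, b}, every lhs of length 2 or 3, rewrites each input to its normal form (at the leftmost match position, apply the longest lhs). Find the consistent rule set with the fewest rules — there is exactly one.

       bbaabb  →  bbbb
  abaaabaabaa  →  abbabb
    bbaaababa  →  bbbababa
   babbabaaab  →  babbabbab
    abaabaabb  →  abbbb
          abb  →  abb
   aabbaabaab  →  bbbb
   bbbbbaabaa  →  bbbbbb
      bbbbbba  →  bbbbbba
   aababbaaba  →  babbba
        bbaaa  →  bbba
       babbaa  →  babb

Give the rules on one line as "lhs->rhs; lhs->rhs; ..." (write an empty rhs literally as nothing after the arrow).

aa->; aaa->ba

  | bbaabb => bbbb
  | abaaabaabaa => abbabaabaa => abbabbaa => abbabb
  | bbaaababa => bbbababa
  | babbabaaab => babbabbab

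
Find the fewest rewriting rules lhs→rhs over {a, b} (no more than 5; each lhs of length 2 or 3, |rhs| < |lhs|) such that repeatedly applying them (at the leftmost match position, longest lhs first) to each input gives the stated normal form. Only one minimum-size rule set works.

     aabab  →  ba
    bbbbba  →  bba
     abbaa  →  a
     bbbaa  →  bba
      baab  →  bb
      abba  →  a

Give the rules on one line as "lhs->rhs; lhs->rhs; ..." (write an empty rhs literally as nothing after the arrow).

aa->a; aab->b; ab->a; bbb->bb

  | aabab => bab => ba
  | bbbbba => bbbba => bbba => bba
  | abbaa => abaa => aaa => aa => a
  | bbbaa => bbaa => bba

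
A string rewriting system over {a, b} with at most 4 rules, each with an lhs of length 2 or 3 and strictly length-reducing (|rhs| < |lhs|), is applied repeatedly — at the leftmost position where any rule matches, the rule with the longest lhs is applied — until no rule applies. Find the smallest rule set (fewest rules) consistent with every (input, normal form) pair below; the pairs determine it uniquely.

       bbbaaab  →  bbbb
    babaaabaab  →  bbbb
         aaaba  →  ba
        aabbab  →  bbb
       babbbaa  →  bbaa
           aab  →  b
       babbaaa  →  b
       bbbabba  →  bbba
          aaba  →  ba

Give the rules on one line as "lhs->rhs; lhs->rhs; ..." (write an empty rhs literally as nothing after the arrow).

  | bbbaaab => bbbb
  | babaaabaab => bbaaabaab => bbbaab => bbbb
  | aaaba => ba
  | aabbab => bbab => bbb

aaa->; aab->b; ab->b; abb->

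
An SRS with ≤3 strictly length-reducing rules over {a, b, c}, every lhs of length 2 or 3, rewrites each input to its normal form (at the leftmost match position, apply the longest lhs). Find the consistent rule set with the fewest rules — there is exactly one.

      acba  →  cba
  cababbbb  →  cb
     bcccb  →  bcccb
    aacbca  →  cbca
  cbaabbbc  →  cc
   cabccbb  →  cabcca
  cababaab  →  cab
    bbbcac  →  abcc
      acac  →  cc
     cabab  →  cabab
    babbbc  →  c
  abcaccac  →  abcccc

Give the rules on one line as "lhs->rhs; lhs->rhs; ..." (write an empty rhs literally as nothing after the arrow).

aa->; ac->c; bb->a

  | acba => cba
  | cababbbb => cabaabb => cabbb => caab => cb
  | bcccb
  | aacbca => cbca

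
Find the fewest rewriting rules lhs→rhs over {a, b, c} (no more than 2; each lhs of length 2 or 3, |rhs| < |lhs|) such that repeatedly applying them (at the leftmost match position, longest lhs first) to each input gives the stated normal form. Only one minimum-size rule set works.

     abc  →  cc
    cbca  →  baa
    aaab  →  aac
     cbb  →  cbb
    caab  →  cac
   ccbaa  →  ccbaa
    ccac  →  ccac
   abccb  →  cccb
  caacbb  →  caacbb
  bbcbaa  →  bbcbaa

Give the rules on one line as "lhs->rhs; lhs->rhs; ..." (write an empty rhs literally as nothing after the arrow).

  | abc => cc
  | cbca => baa
  | aaab => aac
  | cbb

ab->c; cbc->ba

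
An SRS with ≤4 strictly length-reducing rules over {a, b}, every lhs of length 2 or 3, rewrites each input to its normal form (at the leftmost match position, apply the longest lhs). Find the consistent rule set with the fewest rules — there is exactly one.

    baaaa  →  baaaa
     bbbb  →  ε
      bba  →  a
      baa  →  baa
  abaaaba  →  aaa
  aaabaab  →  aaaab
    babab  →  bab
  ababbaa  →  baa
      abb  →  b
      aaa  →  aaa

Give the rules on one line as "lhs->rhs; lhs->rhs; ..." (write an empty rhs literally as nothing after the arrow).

  | baaaa
  | bbbb => bb => ε
  | bba => a
  | baa

aba->a; abb->b; bb->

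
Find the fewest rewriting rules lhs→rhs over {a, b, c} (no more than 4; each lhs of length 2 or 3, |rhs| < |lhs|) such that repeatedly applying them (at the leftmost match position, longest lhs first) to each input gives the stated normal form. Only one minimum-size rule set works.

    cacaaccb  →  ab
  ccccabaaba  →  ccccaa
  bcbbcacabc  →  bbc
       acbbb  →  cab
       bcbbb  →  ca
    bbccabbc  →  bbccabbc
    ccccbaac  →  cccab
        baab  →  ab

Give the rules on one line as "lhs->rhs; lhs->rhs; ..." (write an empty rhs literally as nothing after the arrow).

ac->b; ba->; bbb->ca; cb->

  | cacaaccb => cbaaccb => aaccb => abcb => ab
  | ccccabaaba => ccccaaba => ccccaa
  | bcbbcacabc => bbcacabc => bbcbabc => bbabc => bbc
  | acbbb => bbbb => cab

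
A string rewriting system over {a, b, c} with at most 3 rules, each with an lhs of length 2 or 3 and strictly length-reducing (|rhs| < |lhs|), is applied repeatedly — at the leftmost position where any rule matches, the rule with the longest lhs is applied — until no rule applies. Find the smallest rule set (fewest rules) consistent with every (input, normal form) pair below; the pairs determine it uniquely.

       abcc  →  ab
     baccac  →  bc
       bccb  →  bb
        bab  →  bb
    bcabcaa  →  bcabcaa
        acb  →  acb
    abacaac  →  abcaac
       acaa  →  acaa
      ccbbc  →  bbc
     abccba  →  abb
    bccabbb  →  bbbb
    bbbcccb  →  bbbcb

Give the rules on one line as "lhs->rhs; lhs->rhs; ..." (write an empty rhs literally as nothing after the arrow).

ba->b; cc->

  | abcc => ab
  | baccac => bccac => bac => bc
  | bccb => bb
  | bab => bb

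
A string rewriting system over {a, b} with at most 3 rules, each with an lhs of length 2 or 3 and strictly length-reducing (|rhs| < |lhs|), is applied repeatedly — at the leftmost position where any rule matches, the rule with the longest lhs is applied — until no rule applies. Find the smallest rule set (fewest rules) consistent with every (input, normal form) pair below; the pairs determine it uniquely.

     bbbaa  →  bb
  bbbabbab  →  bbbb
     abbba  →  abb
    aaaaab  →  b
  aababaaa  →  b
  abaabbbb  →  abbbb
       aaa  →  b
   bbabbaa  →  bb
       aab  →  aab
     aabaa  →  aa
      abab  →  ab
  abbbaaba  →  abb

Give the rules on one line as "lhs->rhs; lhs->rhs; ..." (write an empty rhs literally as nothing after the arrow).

aaa->b; ba->; baa->

  | bbbaa => bb
  | bbbabbab => bbbbab => bbbb
  | abbba => abb
  | aaaaab => baab => b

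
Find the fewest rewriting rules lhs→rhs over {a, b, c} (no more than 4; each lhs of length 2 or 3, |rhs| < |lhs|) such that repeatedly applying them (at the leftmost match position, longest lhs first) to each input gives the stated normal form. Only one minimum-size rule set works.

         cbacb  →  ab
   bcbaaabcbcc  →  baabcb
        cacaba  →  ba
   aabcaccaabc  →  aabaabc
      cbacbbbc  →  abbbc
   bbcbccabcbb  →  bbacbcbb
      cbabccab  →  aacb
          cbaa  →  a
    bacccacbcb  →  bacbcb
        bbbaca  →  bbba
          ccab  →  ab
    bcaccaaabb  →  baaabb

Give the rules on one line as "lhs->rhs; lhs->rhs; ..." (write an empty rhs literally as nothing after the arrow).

ca->; cba->ac; cc->

  | cbacb => accb => ab
  | bcbaaabcbcc => bacaabcbcc => baabcbcc => baabcb
  | cacaba => caba => ba
  | aabcaccaabc => aabccaabc => aabaabc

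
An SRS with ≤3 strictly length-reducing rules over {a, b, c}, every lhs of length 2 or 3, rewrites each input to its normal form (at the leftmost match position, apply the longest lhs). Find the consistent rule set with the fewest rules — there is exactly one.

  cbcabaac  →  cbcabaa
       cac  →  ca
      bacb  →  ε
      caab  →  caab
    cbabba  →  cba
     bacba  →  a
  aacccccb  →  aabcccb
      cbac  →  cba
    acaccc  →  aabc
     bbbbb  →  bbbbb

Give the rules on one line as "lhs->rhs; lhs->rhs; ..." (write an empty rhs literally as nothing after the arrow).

ac->a; acc->ab; bab->

  | cbcabaac => cbcabaa
  | cac => ca
  | bacb => bab => ε
  | caab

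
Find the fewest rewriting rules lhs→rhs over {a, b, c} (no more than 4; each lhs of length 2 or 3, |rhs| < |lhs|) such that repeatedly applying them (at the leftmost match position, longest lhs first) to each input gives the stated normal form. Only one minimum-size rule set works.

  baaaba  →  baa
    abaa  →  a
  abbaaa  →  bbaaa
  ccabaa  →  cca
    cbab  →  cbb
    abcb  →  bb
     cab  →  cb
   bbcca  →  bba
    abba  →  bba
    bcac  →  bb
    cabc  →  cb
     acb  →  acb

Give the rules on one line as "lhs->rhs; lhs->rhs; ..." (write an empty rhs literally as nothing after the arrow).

  | baaaba => baa
  | abaa => a
  | abbaaa => bbaaa
  | ccabaa => cca

ab->b; aba->; bac->bb; bc->b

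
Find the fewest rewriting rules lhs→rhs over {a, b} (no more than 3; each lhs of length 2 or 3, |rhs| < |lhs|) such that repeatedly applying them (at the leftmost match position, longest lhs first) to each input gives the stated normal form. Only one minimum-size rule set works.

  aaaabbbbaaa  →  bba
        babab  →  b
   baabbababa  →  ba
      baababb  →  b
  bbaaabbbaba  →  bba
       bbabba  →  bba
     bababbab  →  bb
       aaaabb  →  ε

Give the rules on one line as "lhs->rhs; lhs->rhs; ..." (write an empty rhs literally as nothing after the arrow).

  | aaaabbbbaaa => aabbbbaaa => abbbaaa => bbaaa => bba
  | babab => bab => b
  | baabbababa => babababa => bababa => baba => ba
  | baababb => baabb => bab => b

aaa->a; ab->; bbb->bb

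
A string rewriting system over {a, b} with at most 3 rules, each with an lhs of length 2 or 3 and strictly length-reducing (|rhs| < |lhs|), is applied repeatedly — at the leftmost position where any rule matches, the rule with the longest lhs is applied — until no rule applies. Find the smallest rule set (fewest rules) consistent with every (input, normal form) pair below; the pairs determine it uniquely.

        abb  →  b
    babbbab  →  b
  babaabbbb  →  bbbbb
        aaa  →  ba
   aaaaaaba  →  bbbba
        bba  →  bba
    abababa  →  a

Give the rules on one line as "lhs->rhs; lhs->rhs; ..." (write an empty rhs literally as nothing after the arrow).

  | abb => b
  | babbbab => bbab => b
  | babaabbbb => aabbbb => bbbbb
  | aaa => ba

aa->b; ab->; bab->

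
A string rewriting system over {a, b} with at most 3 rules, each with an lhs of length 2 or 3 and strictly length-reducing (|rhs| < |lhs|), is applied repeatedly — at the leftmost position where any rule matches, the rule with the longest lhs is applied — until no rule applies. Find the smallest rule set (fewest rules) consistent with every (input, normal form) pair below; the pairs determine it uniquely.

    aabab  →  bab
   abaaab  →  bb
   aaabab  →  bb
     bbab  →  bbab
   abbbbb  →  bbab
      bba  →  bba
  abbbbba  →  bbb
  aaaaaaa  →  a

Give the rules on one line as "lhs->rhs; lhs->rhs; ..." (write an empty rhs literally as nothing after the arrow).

aa->; aba->b; abb->ba

  | aabab => bab
  | abaaab => baab => bb
  | aaabab => abab => bb
  | bbab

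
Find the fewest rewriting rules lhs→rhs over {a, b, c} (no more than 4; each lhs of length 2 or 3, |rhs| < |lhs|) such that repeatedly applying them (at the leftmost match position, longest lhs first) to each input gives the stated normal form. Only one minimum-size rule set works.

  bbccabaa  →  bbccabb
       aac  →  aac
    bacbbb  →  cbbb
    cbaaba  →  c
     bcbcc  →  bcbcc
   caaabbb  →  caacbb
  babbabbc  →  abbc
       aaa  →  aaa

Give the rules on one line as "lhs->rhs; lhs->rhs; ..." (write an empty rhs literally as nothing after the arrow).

  | bbccabaa => bbccabb
  | aac
  | bacbbb => cbbb
  | cbaaba => cbbba => cba => c

aab->ac; ba->; baa->bb; bba->a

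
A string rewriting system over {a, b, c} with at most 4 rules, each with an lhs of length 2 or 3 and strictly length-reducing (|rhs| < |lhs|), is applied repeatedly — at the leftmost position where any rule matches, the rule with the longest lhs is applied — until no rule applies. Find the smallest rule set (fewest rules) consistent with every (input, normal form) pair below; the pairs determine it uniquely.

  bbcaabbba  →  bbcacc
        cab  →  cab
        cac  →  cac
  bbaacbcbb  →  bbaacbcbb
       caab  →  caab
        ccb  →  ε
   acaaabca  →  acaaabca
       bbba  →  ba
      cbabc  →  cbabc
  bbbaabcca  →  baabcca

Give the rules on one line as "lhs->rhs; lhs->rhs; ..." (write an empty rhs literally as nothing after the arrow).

aba->cc; bbb->b; ccb->

  | bbcaabbba => bbcaaba => bbcacc
  | cab
  | cac
  | bbaacbcbb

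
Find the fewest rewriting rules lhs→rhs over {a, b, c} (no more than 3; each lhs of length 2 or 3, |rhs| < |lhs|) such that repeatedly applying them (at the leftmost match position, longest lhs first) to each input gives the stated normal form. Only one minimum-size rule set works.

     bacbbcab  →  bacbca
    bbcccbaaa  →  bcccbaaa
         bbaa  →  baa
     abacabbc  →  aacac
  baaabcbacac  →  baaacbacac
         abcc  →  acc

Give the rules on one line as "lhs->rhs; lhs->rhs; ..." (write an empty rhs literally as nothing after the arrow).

  | bacbbcab => bacbcab => bacbca
  | bbcccbaaa => bcccbaaa
  | bbaa => baa
  | abacabbc => aacabbc => aacabc => aacac

ab->a; bb->b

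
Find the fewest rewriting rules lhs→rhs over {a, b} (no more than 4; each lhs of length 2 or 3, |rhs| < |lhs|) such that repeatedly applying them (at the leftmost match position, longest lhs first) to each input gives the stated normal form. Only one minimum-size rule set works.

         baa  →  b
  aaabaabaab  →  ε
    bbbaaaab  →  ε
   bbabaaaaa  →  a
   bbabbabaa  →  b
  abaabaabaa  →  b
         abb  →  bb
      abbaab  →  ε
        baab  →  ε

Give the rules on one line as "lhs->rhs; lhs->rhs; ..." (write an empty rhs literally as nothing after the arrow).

aa->b; aab->; ab->b; ba->a

  | baa => aa => b
  | aaabaabaab => babaabaab => abaabaab => baabaab => aabaab => aab => ε
  | bbbaaaab => bbaaaab => baaaab => aaaab => baab => aab => ε
  | bbabaaaaa => babaaaaa => abaaaaa => baaaaa => aaaaa => baaa => aaa => ba => a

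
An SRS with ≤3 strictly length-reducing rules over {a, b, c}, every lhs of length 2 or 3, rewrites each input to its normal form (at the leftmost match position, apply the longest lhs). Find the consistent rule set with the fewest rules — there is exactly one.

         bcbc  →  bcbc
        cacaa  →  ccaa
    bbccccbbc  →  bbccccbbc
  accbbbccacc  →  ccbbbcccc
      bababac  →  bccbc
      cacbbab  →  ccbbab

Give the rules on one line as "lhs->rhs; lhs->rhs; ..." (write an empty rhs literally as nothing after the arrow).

  | bcbc
  | cacaa => ccaa
  | bbccccbbc
  | accbbbccacc => ccbbbccacc => ccbbbcccc

aba->cc; ac->c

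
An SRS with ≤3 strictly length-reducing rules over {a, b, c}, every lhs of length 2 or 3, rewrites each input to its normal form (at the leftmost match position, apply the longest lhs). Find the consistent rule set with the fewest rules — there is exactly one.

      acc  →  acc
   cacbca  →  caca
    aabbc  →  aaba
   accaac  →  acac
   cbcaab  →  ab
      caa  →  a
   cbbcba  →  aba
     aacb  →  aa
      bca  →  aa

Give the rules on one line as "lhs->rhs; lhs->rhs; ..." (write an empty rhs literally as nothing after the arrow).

bc->a; caa->a; cb->

  | acc
  | cacbca => caca
  | aabbc => aaba
  | accaac => acac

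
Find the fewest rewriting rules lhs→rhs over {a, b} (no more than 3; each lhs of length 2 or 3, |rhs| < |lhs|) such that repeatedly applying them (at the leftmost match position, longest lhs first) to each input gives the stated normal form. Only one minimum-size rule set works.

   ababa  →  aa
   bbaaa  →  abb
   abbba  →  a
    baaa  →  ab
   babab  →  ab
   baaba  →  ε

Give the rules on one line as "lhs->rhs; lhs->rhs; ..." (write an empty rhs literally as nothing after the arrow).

baa->bb; bab->; bba->ab

  | ababa => aa
  | bbaaa => abaa => abb
  | abbba => abab => a
  | baaa => bba => ab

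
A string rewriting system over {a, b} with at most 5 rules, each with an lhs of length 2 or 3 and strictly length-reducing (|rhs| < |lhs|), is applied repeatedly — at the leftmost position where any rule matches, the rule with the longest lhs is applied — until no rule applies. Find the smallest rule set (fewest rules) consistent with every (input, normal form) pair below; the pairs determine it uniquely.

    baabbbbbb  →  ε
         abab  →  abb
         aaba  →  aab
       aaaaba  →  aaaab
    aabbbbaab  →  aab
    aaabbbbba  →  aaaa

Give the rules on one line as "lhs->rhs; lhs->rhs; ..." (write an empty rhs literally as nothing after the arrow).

  | baabbbbbb => bbbbbb => bbb => ε
  | abab => abb
  | aaba => aab
  | aaaaba => aaaab

ba->b; baa->; bba->a; bbb->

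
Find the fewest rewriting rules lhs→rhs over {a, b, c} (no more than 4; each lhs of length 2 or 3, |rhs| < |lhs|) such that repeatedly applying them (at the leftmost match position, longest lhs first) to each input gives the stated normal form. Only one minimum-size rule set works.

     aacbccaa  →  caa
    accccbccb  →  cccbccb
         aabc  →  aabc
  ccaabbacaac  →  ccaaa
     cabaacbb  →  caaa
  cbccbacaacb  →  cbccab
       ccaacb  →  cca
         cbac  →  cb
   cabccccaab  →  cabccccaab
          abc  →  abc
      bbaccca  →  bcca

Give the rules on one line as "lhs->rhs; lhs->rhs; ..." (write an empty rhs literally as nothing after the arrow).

  | aacbccaa => bbccaa => accaa => caa
  | accccbccb => cccbccb
  | aabc
  | ccaabbacaac => ccaaaacaac => ccaabaac => ccaabb => ccaaa

aac->b; ac->; bb->a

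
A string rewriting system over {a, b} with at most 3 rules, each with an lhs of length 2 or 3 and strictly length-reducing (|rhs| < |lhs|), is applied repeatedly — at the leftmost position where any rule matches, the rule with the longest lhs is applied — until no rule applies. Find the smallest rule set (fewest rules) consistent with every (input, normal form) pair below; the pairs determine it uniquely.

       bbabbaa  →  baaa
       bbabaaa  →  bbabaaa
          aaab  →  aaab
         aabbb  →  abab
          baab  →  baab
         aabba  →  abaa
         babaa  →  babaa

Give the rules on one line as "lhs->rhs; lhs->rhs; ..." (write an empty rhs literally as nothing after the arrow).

  | bbabbaa => bbbaaa => baaa
  | bbabaaa
  | aaab
  | aabbb => abab

abb->ba; bbb->b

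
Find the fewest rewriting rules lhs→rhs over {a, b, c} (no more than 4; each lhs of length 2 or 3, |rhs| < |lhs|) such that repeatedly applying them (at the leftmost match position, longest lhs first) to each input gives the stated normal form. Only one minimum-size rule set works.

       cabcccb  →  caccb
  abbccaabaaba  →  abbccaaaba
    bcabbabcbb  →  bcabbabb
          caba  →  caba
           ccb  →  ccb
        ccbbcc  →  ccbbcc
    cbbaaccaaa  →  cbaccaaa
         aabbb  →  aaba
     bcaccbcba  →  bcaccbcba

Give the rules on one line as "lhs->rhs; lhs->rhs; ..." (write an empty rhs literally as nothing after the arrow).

  | cabcccb => caccb
  | abbccaabaaba => abbccaaaba
  | bcabbabcbb => bcabbabb
  | caba

abc->a; baa->a; bbb->ba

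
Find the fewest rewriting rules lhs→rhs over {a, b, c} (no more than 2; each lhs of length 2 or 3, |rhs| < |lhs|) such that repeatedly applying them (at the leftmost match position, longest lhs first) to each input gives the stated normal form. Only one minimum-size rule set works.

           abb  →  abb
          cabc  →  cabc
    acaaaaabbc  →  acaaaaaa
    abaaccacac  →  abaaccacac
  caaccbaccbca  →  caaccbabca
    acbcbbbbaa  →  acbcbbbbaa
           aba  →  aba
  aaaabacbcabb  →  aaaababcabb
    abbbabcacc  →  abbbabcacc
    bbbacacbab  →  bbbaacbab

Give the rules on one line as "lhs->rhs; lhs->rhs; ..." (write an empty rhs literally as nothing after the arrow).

  | abb
  | cabc
  | acaaaaabbc => acaaaaaa
  | abaaccacac

bac->ba; bbc->a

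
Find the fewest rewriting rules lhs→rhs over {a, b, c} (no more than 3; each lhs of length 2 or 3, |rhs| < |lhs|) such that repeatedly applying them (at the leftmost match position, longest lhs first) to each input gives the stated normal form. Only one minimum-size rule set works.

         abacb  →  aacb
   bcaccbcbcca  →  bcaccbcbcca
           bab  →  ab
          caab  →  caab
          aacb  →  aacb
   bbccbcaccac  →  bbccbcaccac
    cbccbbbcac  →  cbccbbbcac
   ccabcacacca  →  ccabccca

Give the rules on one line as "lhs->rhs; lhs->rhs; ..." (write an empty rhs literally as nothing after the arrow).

  | abacb => aacb
  | bcaccbcbcca
  | bab => ab
  | caab

aca->; ba->a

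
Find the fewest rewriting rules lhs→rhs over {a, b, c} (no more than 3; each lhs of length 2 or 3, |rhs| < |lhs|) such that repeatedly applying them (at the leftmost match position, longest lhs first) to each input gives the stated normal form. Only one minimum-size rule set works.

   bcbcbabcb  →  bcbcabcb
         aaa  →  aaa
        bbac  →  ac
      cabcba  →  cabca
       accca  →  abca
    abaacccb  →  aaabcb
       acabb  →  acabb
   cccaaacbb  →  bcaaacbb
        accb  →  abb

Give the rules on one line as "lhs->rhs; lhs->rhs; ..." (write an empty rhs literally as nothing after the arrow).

ba->a; cc->b

  | bcbcbabcb => bcbcabcb
  | aaa
  | bbac => bac => ac
  | cabcba => cabca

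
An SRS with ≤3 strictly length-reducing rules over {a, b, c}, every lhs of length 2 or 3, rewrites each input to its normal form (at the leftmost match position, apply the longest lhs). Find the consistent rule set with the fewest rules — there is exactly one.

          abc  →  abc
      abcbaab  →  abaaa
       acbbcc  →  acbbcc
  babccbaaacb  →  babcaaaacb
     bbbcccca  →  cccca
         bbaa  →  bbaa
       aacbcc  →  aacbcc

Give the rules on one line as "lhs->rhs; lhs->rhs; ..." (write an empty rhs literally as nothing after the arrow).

  | abc
  | abcbaab => abaaab => abaaa
  | acbbcc
  | babccbaaacb => babcaaaacb

aab->aa; bbb->; cba->aa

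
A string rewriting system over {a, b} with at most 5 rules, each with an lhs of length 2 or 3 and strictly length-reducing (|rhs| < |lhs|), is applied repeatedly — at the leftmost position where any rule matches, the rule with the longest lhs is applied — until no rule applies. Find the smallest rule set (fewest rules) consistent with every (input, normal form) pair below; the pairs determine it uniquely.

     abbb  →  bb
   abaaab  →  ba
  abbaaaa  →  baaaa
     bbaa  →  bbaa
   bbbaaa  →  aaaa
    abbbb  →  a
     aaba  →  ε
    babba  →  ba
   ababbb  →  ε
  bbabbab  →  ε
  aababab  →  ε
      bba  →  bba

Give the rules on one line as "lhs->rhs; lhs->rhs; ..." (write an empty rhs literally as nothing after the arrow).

  | abbb => bb
  | abaaab => baab => ba
  | abbaaaa => baaaa
  | bbaa

ab->; aba->b; bab->ab; bbb->a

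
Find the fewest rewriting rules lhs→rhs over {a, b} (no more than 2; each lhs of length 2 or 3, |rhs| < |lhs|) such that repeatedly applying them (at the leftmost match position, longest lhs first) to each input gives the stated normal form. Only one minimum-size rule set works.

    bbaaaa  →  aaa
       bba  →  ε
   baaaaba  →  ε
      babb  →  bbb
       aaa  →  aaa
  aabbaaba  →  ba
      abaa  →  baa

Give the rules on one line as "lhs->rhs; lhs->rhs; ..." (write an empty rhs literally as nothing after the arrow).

ab->b; bba->

  | bbaaaa => aaa
  | bba => ε
  | baaaaba => baaaba => baaba => baba => bba => ε
  | babb => bbb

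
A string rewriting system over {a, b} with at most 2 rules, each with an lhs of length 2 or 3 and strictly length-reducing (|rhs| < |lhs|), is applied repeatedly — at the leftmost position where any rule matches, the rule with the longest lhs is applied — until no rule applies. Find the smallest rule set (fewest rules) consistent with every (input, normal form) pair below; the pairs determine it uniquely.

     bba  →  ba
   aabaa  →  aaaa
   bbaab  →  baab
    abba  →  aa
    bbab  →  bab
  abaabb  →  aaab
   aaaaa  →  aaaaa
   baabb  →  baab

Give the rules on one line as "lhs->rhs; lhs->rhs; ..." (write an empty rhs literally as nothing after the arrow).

aba->aa; bb->b

  | bba => ba
  | aabaa => aaaa
  | bbaab => baab
  | abba => aba => aa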